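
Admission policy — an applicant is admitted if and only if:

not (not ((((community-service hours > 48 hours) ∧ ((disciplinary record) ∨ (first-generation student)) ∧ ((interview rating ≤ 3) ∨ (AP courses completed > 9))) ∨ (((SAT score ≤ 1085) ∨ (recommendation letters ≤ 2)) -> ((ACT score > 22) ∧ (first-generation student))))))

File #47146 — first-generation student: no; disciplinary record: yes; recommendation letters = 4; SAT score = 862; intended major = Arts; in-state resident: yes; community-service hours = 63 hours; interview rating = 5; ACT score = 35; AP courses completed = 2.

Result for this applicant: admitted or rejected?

Atomic conditions:
  community-service hours > 48 hours: 63 > 48 is true
  disciplinary record: yes → true
  first-generation student: no → false
  interview rating ≤ 3: 5 ≤ 3 is false
  AP courses completed > 9: 2 > 9 is false
  SAT score ≤ 1085: 862 ≤ 1085 is true
  recommendation letters ≤ 2: 4 ≤ 2 is false
  ACT score > 22: 35 > 22 is true
Combine:
[1.1.1.2] true OR false = true
[1.1.1.3] false OR false = false
[1.1.1] true AND true AND false = false
[1.1.2.1] true OR false = true
[1.1.2.2] true AND false = false
[1.1.2] true → false = false
[1.1] false OR false = false
[1] NOT false = true
[root] NOT true = false
Overall: false → rejected

Rejected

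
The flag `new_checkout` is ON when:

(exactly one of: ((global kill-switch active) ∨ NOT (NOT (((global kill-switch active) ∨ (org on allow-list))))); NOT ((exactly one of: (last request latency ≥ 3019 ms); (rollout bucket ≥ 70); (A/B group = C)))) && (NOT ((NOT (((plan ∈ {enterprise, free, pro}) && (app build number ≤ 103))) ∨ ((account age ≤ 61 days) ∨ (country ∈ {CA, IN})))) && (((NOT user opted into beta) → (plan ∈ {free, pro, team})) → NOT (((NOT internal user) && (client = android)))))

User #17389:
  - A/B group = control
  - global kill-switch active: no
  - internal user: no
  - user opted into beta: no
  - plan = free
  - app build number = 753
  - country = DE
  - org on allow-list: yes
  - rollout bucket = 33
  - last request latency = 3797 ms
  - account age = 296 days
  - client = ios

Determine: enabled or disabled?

Atomic conditions:
  global kill-switch active: no → false
  org on allow-list: yes → true
  last request latency ≥ 3019 ms: 3797 ≥ 3019 is true
  rollout bucket ≥ 70: 33 ≥ 70 is false
  A/B group = C: control == C is false
  plan ∈ {enterprise, free, pro}: free is in the set → true
  app build number ≤ 103: 753 ≤ 103 is false
  account age ≤ 61 days: 296 ≤ 61 is false
  country ∈ {CA, IN}: DE is not in the set → false
  NOT user opted into beta: no → true
  plan ∈ {free, pro, team}: free is in the set → true
  NOT internal user: no → true
  client = android: ios == android is false
Combine:
[1.1.2.1.1] false OR true = true
[1.1.2.1] NOT true = false
[1.1.2] NOT false = true
[1.1] false OR true = true
[1.2.1] exactly-one(true, false, false) = true
[1.2] NOT true = false
[1] exactly-one(true, false) = true
[2.1.1.1.1] true AND false = false
[2.1.1.1] NOT false = true
[2.1.1.2] false OR false = false
[2.1.1] true OR false = true
[2.1] NOT true = false
[2.2.1] true → true = true
[2.2.2.1] true AND false = false
[2.2.2] NOT false = true
[2.2] true → true = true
[2] false AND true = false
[root] true AND false = false
Overall: false → disabled

Disabled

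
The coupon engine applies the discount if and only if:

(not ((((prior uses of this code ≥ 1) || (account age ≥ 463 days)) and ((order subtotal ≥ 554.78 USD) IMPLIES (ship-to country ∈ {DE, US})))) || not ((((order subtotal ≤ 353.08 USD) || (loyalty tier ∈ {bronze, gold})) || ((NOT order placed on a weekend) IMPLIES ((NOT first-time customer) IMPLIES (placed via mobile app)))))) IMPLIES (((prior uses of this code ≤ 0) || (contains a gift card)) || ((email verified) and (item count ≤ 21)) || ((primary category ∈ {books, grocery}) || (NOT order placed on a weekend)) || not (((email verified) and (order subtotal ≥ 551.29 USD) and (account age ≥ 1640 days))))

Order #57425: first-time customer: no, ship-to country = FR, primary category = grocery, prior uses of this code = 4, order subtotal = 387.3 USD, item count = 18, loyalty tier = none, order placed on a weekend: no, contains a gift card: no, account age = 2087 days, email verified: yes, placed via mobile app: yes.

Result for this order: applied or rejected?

Atomic conditions:
  prior uses of this code ≥ 1: 4 ≥ 1 is true
  account age ≥ 463 days: 2087 ≥ 463 is true
  order subtotal ≥ 554.78 USD: 387.3 ≥ 554.78 is false
  ship-to country ∈ {DE, US}: FR is not in the set → false
  order subtotal ≤ 353.08 USD: 387.3 ≤ 353.08 is false
  loyalty tier ∈ {bronze, gold}: none is not in the set → false
  NOT order placed on a weekend: no → true
  NOT first-time customer: no → true
  placed via mobile app: yes → true
  prior uses of this code ≤ 0: 4 ≤ 0 is false
  contains a gift card: no → false
  email verified: yes → true
  item count ≤ 21: 18 ≤ 21 is true
  primary category ∈ {books, grocery}: grocery is in the set → true
  order subtotal ≥ 551.29 USD: 387.3 ≥ 551.29 is false
  account age ≥ 1640 days: 2087 ≥ 1640 is true
Combine:
[1.1.1.1] true OR true = true
[1.1.1.2] false → false (antecedent false ⇒ implication holds) = true
[1.1.1] true AND true = true
[1.1] NOT true = false
[1.2.1.1] false OR false = false
[1.2.1.2.2] true → true = true
[1.2.1.2] true → true = true
[1.2.1] false OR true = true
[1.2] NOT true = false
[1] false OR false = false
[2.1] false OR false = false
[2.2] true AND true = true
[2.3] true OR true = true
[2.4.1] true AND false AND true = false
[2.4] NOT false = true
[2] false OR true OR true OR true = true
[root] false → true (antecedent false ⇒ implication holds) = true
Overall: true → applied

Applied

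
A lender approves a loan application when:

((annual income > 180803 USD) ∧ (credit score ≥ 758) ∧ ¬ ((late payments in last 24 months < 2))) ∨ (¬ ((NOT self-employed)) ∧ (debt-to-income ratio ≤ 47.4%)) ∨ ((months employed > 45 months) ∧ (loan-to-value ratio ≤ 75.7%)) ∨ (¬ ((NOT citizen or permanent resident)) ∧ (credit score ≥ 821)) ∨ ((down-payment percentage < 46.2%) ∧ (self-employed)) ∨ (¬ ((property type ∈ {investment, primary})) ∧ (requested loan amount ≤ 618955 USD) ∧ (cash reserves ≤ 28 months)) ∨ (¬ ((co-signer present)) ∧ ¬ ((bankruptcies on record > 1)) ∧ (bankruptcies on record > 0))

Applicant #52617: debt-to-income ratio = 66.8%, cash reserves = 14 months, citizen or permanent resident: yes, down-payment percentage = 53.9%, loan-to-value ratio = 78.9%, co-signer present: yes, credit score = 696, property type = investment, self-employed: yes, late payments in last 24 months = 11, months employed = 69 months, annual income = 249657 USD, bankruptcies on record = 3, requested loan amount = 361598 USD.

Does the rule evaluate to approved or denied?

Atomic conditions:
  annual income > 180803 USD: 249657 > 180803 is true
  credit score ≥ 758: 696 ≥ 758 is false
  late payments in last 24 months < 2: 11 < 2 is false
  NOT self-employed: yes → false
  debt-to-income ratio ≤ 47.4%: 66.8 ≤ 47.4 is false
  months employed > 45 months: 69 > 45 is true
  loan-to-value ratio ≤ 75.7%: 78.9 ≤ 75.7 is false
  NOT citizen or permanent resident: yes → false
  credit score ≥ 821: 696 ≥ 821 is false
  down-payment percentage < 46.2%: 53.9 < 46.2 is false
  self-employed: yes → true
  property type ∈ {investment, primary}: investment is in the set → true
  requested loan amount ≤ 618955 USD: 361598 ≤ 618955 is true
  cash reserves ≤ 28 months: 14 ≤ 28 is true
  co-signer present: yes → true
  bankruptcies on record > 1: 3 > 1 is true
  bankruptcies on record > 0: 3 > 0 is true
Combine:
[1.3] NOT false = true
[1] true AND false AND true = false
[2.1] NOT false = true
[2] true AND false = false
[3] true AND false = false
[4.1] NOT false = true
[4] true AND false = false
[5] false AND true = false
[6.1] NOT true = false
[6] false AND true AND true = false
[7.1] NOT true = false
[7.2] NOT true = false
[7] false AND false AND true = false
[root] false OR false OR false OR false OR false OR false OR false = false
Overall: false → denied

Denied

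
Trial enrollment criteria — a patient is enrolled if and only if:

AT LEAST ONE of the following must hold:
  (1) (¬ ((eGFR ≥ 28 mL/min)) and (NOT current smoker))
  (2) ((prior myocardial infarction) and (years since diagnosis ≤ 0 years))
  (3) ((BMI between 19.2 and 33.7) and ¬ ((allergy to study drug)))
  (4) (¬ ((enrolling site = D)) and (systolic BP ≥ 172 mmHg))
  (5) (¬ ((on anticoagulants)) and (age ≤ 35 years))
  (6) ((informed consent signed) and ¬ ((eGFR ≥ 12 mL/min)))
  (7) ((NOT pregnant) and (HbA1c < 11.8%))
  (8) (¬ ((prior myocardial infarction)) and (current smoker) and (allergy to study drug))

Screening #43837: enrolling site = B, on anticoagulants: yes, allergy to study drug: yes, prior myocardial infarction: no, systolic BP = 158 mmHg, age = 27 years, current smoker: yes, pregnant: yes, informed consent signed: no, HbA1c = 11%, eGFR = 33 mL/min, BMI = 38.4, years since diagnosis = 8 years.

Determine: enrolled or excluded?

Atomic conditions:
  eGFR ≥ 28 mL/min: 33 ≥ 28 is true
  NOT current smoker: yes → false
  prior myocardial infarction: no → false
  years since diagnosis ≤ 0 years: 8 ≤ 0 is false
  BMI between 19.2 and 33.7: 38.4 in [19.2, 33.7] is false
  allergy to study drug: yes → true
  enrolling site = D: B == D is false
  systolic BP ≥ 172 mmHg: 158 ≥ 172 is false
  on anticoagulants: yes → true
  age ≤ 35 years: 27 ≤ 35 is true
  informed consent signed: no → false
  eGFR ≥ 12 mL/min: 33 ≥ 12 is true
  NOT pregnant: yes → false
  HbA1c < 11.8%: 11 < 11.8 is true
  current smoker: yes → true
Combine:
[1.1] NOT true = false
[1] false AND false = false
[2] false AND false = false
[3.2] NOT true = false
[3] false AND false = false
[4.1] NOT false = true
[4] true AND false = false
[5.1] NOT true = false
[5] false AND true = false
[6.2] NOT true = false
[6] false AND false = false
[7] false AND true = false
[8.1] NOT false = true
[8] true AND true AND true = true
[root] false OR false OR false OR false OR false OR false OR false OR true = true
Overall: true → enrolled

Enrolled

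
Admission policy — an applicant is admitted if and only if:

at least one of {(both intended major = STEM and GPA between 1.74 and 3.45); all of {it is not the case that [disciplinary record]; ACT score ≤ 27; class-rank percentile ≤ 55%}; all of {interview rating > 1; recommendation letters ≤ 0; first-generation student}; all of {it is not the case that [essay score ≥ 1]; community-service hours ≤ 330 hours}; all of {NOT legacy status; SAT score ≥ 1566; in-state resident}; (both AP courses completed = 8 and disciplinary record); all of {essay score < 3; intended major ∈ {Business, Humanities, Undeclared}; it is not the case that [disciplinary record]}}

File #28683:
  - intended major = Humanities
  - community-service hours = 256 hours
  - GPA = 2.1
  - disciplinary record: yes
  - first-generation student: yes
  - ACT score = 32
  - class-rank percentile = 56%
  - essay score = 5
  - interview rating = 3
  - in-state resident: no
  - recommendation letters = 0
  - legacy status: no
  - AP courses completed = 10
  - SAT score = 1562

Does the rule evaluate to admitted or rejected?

Atomic conditions:
  intended major = STEM: Humanities == STEM is false
  GPA between 1.74 and 3.45: 2.1 in [1.74, 3.45] is true
  disciplinary record: yes → true
  ACT score ≤ 27: 32 ≤ 27 is false
  class-rank percentile ≤ 55%: 56 ≤ 55 is false
  interview rating > 1: 3 > 1 is true
  recommendation letters ≤ 0: 0 ≤ 0 is true
  first-generation student: yes → true
  essay score ≥ 1: 5 ≥ 1 is true
  community-service hours ≤ 330 hours: 256 ≤ 330 is true
  NOT legacy status: no → true
  SAT score ≥ 1566: 1562 ≥ 1566 is false
  in-state resident: no → false
  AP courses completed = 8: 10 == 8 is false
  essay score < 3: 5 < 3 is false
  intended major ∈ {Business, Humanities, Undeclared}: Humanities is in the set → true
Combine:
[1] false AND true = false
[2.1] NOT true = false
[2] false AND false AND false = false
[3] true AND true AND true = true
[4.1] NOT true = false
[4] false AND true = false
[5] true AND false AND false = false
[6] false AND true = false
[7.3] NOT true = false
[7] false AND true AND false = false
[root] false OR false OR true OR false OR false OR false OR false = true
Overall: true → admitted

Admitted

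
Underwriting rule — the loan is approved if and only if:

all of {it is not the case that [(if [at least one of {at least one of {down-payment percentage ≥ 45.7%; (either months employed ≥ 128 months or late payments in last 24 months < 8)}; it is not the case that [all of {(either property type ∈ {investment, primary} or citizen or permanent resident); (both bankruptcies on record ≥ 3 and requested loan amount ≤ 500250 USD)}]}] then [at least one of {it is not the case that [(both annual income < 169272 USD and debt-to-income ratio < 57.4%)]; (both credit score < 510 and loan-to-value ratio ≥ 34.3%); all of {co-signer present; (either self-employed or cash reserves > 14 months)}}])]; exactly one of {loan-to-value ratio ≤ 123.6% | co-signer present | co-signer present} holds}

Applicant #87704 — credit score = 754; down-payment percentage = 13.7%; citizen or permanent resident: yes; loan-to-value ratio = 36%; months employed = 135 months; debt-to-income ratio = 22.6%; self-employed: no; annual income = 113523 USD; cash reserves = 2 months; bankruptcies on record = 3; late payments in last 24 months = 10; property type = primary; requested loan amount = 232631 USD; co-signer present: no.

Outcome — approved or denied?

Approved

Atomic conditions:
  down-payment percentage ≥ 45.7%: 13.7 ≥ 45.7 is false
  months employed ≥ 128 months: 135 ≥ 128 is true
  late payments in last 24 months < 8: 10 < 8 is false
  property type ∈ {investment, primary}: primary is in the set → true
  citizen or permanent resident: yes → true
  bankruptcies on record ≥ 3: 3 ≥ 3 is true
  requested loan amount ≤ 500250 USD: 232631 ≤ 500250 is true
  annual income < 169272 USD: 113523 < 169272 is true
  debt-to-income ratio < 57.4%: 22.6 < 57.4 is true
  credit score < 510: 754 < 510 is false
  loan-to-value ratio ≥ 34.3%: 36 ≥ 34.3 is true
  co-signer present: no → false
  self-employed: no → false
  cash reserves > 14 months: 2 > 14 is false
  loan-to-value ratio ≤ 123.6%: 36 ≤ 123.6 is true
Combine:
[1.1.1.1.2] true OR false = true
[1.1.1.1] false OR true = true
[1.1.1.2.1.1] true OR true = true
[1.1.1.2.1.2] true AND true = true
[1.1.1.2.1] true AND true = true
[1.1.1.2] NOT true = false
[1.1.1] true OR false = true
[1.1.2.1.1] true AND true = true
[1.1.2.1] NOT true = false
[1.1.2.2] false AND true = false
[1.1.2.3.2] false OR false = false
[1.1.2.3] false AND false = false
[1.1.2] false OR false OR false = false
[1.1] true → false = false
[1] NOT false = true
[2] exactly-one(true, false, false) = true
[root] true AND true = true
Overall: true → approved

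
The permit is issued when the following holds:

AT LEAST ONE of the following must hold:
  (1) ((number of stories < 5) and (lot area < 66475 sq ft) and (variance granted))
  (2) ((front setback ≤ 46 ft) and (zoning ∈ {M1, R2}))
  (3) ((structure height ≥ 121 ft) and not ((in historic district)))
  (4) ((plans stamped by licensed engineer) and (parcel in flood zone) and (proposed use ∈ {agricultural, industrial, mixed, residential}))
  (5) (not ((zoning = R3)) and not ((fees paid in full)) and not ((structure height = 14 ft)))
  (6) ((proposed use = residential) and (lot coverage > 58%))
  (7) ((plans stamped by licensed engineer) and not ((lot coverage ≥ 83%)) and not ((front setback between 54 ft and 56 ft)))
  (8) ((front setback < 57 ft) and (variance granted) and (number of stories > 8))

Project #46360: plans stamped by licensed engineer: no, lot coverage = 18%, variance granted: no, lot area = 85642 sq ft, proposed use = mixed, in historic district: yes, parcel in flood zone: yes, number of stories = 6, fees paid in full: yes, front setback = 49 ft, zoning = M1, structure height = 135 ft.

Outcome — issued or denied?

Denied

Atomic conditions:
  number of stories < 5: 6 < 5 is false
  lot area < 66475 sq ft: 85642 < 66475 is false
  variance granted: no → false
  front setback ≤ 46 ft: 49 ≤ 46 is false
  zoning ∈ {M1, R2}: M1 is in the set → true
  structure height ≥ 121 ft: 135 ≥ 121 is true
  in historic district: yes → true
  plans stamped by licensed engineer: no → false
  parcel in flood zone: yes → true
  proposed use ∈ {agricultural, industrial, mixed, residential}: mixed is in the set → true
  zoning = R3: M1 == R3 is false
  fees paid in full: yes → true
  structure height = 14 ft: 135 == 14 is false
  proposed use = residential: mixed == residential is false
  lot coverage > 58%: 18 > 58 is false
  lot coverage ≥ 83%: 18 ≥ 83 is false
  front setback between 54 ft and 56 ft: 49 in [54, 56] is false
  front setback < 57 ft: 49 < 57 is true
  number of stories > 8: 6 > 8 is false
Combine:
[1] false AND false AND false = false
[2] false AND true = false
[3.2] NOT true = false
[3] true AND false = false
[4] false AND true AND true = false
[5.1] NOT false = true
[5.2] NOT true = false
[5.3] NOT false = true
[5] true AND false AND true = false
[6] false AND false = false
[7.2] NOT false = true
[7.3] NOT false = true
[7] false AND true AND true = false
[8] true AND false AND false = false
[root] false OR false OR false OR false OR false OR false OR false OR false = false
Overall: false → denied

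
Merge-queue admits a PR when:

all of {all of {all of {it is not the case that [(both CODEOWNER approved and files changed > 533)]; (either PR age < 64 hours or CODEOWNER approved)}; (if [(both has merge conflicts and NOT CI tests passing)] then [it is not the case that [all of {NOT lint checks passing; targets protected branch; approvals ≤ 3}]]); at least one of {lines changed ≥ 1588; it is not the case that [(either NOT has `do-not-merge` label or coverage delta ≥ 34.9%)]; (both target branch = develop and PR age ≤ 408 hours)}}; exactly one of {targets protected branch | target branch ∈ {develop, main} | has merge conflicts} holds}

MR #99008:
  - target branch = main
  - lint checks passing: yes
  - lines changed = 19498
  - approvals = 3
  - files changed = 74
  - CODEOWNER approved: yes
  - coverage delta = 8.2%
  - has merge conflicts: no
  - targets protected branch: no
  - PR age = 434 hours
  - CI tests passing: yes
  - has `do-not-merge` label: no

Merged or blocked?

Atomic conditions:
  CODEOWNER approved: yes → true
  files changed > 533: 74 > 533 is false
  PR age < 64 hours: 434 < 64 is false
  has merge conflicts: no → false
  NOT CI tests passing: yes → false
  NOT lint checks passing: yes → false
  targets protected branch: no → false
  approvals ≤ 3: 3 ≤ 3 is true
  lines changed ≥ 1588: 19498 ≥ 1588 is true
  NOT has `do-not-merge` label: no → true
  coverage delta ≥ 34.9%: 8.2 ≥ 34.9 is false
  target branch = develop: main == develop is false
  PR age ≤ 408 hours: 434 ≤ 408 is false
  target branch ∈ {develop, main}: main is in the set → true
Combine:
[1.1.1.1] true AND false = false
[1.1.1] NOT false = true
[1.1.2] false OR true = true
[1.1] true AND true = true
[1.2.1] false AND false = false
[1.2.2.1] false AND false AND true = false
[1.2.2] NOT false = true
[1.2] false → true (antecedent false ⇒ implication holds) = true
[1.3.2.1] true OR false = true
[1.3.2] NOT true = false
[1.3.3] false AND false = false
[1.3] true OR false OR false = true
[1] true AND true AND true = true
[2] exactly-one(false, true, false) = true
[root] true AND true = true
Overall: true → merged

Merged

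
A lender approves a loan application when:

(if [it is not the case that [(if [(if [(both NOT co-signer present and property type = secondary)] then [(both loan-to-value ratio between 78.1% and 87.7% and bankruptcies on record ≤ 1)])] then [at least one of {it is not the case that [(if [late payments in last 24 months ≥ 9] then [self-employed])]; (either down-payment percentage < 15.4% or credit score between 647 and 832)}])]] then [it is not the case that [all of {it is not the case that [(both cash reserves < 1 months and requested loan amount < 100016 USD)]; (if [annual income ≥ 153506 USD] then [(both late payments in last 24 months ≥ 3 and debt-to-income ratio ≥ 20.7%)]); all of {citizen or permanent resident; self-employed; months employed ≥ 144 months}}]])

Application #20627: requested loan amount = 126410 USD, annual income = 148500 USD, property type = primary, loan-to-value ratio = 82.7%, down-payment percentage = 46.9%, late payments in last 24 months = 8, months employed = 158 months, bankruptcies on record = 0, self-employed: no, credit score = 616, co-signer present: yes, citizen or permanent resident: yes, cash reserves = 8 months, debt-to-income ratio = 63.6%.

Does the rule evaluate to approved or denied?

Approved

Atomic conditions:
  NOT co-signer present: yes → false
  property type = secondary: primary == secondary is false
  loan-to-value ratio between 78.1% and 87.7%: 82.7 in [78.1, 87.7] is true
  bankruptcies on record ≤ 1: 0 ≤ 1 is true
  late payments in last 24 months ≥ 9: 8 ≥ 9 is false
  self-employed: no → false
  down-payment percentage < 15.4%: 46.9 < 15.4 is false
  credit score between 647 and 832: 616 in [647, 832] is false
  cash reserves < 1 months: 8 < 1 is false
  requested loan amount < 100016 USD: 126410 < 100016 is false
  annual income ≥ 153506 USD: 148500 ≥ 153506 is false
  late payments in last 24 months ≥ 3: 8 ≥ 3 is true
  debt-to-income ratio ≥ 20.7%: 63.6 ≥ 20.7 is true
  citizen or permanent resident: yes → true
  months employed ≥ 144 months: 158 ≥ 144 is true
Combine:
[1.1.1.1] false AND false = false
[1.1.1.2] true AND true = true
[1.1.1] false → true (antecedent false ⇒ implication holds) = true
[1.1.2.1.1] false → false (antecedent false ⇒ implication holds) = true
[1.1.2.1] NOT true = false
[1.1.2.2] false OR false = false
[1.1.2] false OR false = false
[1.1] true → false = false
[1] NOT false = true
[2.1.1.1] false AND false = false
[2.1.1] NOT false = true
[2.1.2.2] true AND true = true
[2.1.2] false → true (antecedent false ⇒ implication holds) = true
[2.1.3] true AND false AND true = false
[2.1] true AND true AND false = false
[2] NOT false = true
[root] true → true = true
Overall: true → approved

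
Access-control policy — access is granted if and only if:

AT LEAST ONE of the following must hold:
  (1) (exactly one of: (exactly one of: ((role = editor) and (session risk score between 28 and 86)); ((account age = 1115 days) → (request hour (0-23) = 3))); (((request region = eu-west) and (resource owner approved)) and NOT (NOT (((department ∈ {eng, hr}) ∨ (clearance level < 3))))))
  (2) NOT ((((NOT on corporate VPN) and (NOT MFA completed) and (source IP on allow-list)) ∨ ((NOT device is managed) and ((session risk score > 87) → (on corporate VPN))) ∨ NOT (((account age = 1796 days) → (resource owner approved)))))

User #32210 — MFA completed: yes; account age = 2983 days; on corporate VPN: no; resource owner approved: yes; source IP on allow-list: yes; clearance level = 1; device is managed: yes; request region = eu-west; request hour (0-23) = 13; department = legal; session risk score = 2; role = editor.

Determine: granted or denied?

Granted

Atomic conditions:
  role = editor: editor == editor is true
  session risk score between 28 and 86: 2 in [28, 86] is false
  account age = 1115 days: 2983 == 1115 is false
  request hour (0-23) = 3: 13 == 3 is false
  request region = eu-west: eu-west == eu-west is true
  resource owner approved: yes → true
  department ∈ {eng, hr}: legal is not in the set → false
  clearance level < 3: 1 < 3 is true
  NOT on corporate VPN: no → true
  NOT MFA completed: yes → false
  source IP on allow-list: yes → true
  NOT device is managed: yes → false
  session risk score > 87: 2 > 87 is false
  on corporate VPN: no → false
  account age = 1796 days: 2983 == 1796 is false
Combine:
[1.1.1] true AND false = false
[1.1.2] false → false (antecedent false ⇒ implication holds) = true
[1.1] exactly-one(false, true) = true
[1.2.1] true AND true = true
[1.2.2.1.1] false OR true = true
[1.2.2.1] NOT true = false
[1.2.2] NOT false = true
[1.2] true AND true = true
[1] exactly-one(true, true) = false
[2.1.1] true AND false AND true = false
[2.1.2.2] false → false (antecedent false ⇒ implication holds) = true
[2.1.2] false AND true = false
[2.1.3.1] false → true (antecedent false ⇒ implication holds) = true
[2.1.3] NOT true = false
[2.1] false OR false OR false = false
[2] NOT false = true
[root] false OR true = true
Overall: true → granted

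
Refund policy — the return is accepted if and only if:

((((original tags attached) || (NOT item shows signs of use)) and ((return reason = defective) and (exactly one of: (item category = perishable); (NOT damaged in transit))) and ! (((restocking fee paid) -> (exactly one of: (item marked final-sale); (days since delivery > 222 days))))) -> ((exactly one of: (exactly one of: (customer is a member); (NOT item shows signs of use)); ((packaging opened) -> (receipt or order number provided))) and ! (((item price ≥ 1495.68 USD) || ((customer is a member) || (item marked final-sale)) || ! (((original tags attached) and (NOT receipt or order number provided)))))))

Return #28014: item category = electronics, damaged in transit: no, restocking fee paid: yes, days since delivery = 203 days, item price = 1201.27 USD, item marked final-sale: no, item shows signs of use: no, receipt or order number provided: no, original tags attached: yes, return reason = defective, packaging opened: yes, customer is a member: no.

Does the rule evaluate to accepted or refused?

Atomic conditions:
  original tags attached: yes → true
  NOT item shows signs of use: no → true
  return reason = defective: defective == defective is true
  item category = perishable: electronics == perishable is false
  NOT damaged in transit: no → true
  restocking fee paid: yes → true
  item marked final-sale: no → false
  days since delivery > 222 days: 203 > 222 is false
  customer is a member: no → false
  packaging opened: yes → true
  receipt or order number provided: no → false
  item price ≥ 1495.68 USD: 1201.27 ≥ 1495.68 is false
  NOT receipt or order number provided: no → true
Combine:
[1.1] true OR true = true
[1.2.2] exactly-one(false, true) = true
[1.2] true AND true = true
[1.3.1.2] exactly-one(false, false) = false
[1.3.1] true → false = false
[1.3] NOT false = true
[1] true AND true AND true = true
[2.1.1] exactly-one(false, true) = true
[2.1.2] true → false = false
[2.1] exactly-one(true, false) = true
[2.2.1.2] false OR false = false
[2.2.1.3.1] true AND true = true
[2.2.1.3] NOT true = false
[2.2.1] false OR false OR false = false
[2.2] NOT false = true
[2] true AND true = true
[root] true → true = true
Overall: true → accepted

Accepted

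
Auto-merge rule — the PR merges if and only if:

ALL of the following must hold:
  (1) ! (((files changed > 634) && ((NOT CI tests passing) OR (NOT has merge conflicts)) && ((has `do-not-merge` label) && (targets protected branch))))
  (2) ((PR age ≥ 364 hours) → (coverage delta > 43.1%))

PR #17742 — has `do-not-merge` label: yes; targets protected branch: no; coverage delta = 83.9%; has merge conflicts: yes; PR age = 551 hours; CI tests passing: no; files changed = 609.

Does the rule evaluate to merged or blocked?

Atomic conditions:
  files changed > 634: 609 > 634 is false
  NOT CI tests passing: no → true
  NOT has merge conflicts: yes → false
  has `do-not-merge` label: yes → true
  targets protected branch: no → false
  PR age ≥ 364 hours: 551 ≥ 364 is true
  coverage delta > 43.1%: 83.9 > 43.1 is true
Combine:
[1.1.2] true OR false = true
[1.1.3] true AND false = false
[1.1] false AND true AND false = false
[1] NOT false = true
[2] true → true = true
[root] true AND true = true
Overall: true → merged

Merged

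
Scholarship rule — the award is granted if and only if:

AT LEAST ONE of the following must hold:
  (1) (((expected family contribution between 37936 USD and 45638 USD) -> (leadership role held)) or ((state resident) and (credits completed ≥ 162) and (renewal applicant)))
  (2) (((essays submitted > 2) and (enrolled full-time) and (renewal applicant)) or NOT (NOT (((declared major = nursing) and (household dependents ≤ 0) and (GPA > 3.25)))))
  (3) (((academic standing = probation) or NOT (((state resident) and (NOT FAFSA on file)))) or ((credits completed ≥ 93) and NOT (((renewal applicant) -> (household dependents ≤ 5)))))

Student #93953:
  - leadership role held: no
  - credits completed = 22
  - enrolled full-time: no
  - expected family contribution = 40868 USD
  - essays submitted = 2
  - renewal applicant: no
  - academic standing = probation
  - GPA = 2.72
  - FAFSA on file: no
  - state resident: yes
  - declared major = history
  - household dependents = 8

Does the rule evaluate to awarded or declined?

Atomic conditions:
  expected family contribution between 37936 USD and 45638 USD: 40868 in [37936, 45638] is true
  leadership role held: no → false
  state resident: yes → true
  credits completed ≥ 162: 22 ≥ 162 is false
  renewal applicant: no → false
  essays submitted > 2: 2 > 2 is false
  enrolled full-time: no → false
  declared major = nursing: history == nursing is false
  household dependents ≤ 0: 8 ≤ 0 is false
  GPA > 3.25: 2.72 > 3.25 is false
  academic standing = probation: probation == probation is true
  NOT FAFSA on file: no → true
  credits completed ≥ 93: 22 ≥ 93 is false
  household dependents ≤ 5: 8 ≤ 5 is false
Combine:
[1.1] true → false = false
[1.2] true AND false AND false = false
[1] false OR false = false
[2.1] false AND false AND false = false
[2.2.1.1] false AND false AND false = false
[2.2.1] NOT false = true
[2.2] NOT true = false
[2] false OR false = false
[3.1.2.1] true AND true = true
[3.1.2] NOT true = false
[3.1] true OR false = true
[3.2.2.1] false → false (antecedent false ⇒ implication holds) = true
[3.2.2] NOT true = false
[3.2] false AND false = false
[3] true OR false = true
[root] false OR false OR true = true
Overall: true → awarded

Awarded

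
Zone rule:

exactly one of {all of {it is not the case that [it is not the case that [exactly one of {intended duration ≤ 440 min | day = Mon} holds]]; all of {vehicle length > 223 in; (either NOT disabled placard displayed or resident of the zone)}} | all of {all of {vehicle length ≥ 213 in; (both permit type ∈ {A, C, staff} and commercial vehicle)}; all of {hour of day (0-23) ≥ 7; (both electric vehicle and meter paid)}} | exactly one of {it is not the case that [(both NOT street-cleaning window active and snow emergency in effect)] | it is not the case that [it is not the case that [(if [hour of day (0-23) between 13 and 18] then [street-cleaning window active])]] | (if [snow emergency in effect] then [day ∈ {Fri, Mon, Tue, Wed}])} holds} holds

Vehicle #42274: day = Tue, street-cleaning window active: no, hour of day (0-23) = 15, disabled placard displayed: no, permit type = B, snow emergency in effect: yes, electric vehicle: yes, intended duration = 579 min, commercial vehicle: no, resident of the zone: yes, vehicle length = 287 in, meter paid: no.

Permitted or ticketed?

Permitted

Atomic conditions:
  intended duration ≤ 440 min: 579 ≤ 440 is false
  day = Mon: Tue == Mon is false
  vehicle length > 223 in: 287 > 223 is true
  NOT disabled placard displayed: no → true
  resident of the zone: yes → true
  vehicle length ≥ 213 in: 287 ≥ 213 is true
  permit type ∈ {A, C, staff}: B is not in the set → false
  commercial vehicle: no → false
  hour of day (0-23) ≥ 7: 15 ≥ 7 is true
  electric vehicle: yes → true
  meter paid: no → false
  NOT street-cleaning window active: no → true
  snow emergency in effect: yes → true
  hour of day (0-23) between 13 and 18: 15 in [13, 18] is true
  street-cleaning window active: no → false
  day ∈ {Fri, Mon, Tue, Wed}: Tue is in the set → true
Combine:
[1.1.1.1] exactly-one(false, false) = false
[1.1.1] NOT false = true
[1.1] NOT true = false
[1.2.2] true OR true = true
[1.2] true AND true = true
[1] false AND true = false
[2.1.2] false AND false = false
[2.1] true AND false = false
[2.2.2] true AND false = false
[2.2] true AND false = false
[2] false AND false = false
[3.1.1] true AND true = true
[3.1] NOT true = false
[3.2.1.1] true → false = false
[3.2.1] NOT false = true
[3.2] NOT true = false
[3.3] true → true = true
[3] exactly-one(false, false, true) = true
[root] exactly-one(false, false, true) = true
Overall: true → permitted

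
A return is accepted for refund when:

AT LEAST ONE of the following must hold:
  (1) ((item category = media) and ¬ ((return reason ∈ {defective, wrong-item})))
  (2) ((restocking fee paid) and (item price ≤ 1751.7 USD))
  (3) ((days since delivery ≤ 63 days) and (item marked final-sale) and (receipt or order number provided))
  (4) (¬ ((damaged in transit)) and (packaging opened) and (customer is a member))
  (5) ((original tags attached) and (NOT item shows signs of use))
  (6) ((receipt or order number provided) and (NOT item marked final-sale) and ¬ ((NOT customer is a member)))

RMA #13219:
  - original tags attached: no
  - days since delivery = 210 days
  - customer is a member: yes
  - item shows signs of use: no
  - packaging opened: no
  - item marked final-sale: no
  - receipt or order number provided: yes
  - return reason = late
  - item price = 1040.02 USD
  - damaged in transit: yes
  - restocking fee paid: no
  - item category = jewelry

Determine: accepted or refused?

Accepted

Atomic conditions:
  item category = media: jewelry == media is false
  return reason ∈ {defective, wrong-item}: late is not in the set → false
  restocking fee paid: no → false
  item price ≤ 1751.7 USD: 1040.02 ≤ 1751.7 is true
  days since delivery ≤ 63 days: 210 ≤ 63 is false
  item marked final-sale: no → false
  receipt or order number provided: yes → true
  damaged in transit: yes → true
  packaging opened: no → false
  customer is a member: yes → true
  original tags attached: no → false
  NOT item shows signs of use: no → true
  NOT item marked final-sale: no → true
  NOT customer is a member: yes → false
Combine:
[1.2] NOT false = true
[1] false AND true = false
[2] false AND true = false
[3] false AND false AND true = false
[4.1] NOT true = false
[4] false AND false AND true = false
[5] false AND true = false
[6.3] NOT false = true
[6] true AND true AND true = true
[root] false OR false OR false OR false OR false OR true = true
Overall: true → accepted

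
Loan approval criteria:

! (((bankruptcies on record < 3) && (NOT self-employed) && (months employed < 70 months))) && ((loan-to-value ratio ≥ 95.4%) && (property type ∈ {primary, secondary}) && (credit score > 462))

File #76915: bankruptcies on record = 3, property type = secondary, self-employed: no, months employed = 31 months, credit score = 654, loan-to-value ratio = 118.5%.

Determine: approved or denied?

Approved

Atomic conditions:
  bankruptcies on record < 3: 3 < 3 is false
  NOT self-employed: no → true
  months employed < 70 months: 31 < 70 is true
  loan-to-value ratio ≥ 95.4%: 118.5 ≥ 95.4 is true
  property type ∈ {primary, secondary}: secondary is in the set → true
  credit score > 462: 654 > 462 is true
Combine:
[1.1] false AND true AND true = false
[1] NOT false = true
[2] true AND true AND true = true
[root] true AND true = true
Overall: true → approved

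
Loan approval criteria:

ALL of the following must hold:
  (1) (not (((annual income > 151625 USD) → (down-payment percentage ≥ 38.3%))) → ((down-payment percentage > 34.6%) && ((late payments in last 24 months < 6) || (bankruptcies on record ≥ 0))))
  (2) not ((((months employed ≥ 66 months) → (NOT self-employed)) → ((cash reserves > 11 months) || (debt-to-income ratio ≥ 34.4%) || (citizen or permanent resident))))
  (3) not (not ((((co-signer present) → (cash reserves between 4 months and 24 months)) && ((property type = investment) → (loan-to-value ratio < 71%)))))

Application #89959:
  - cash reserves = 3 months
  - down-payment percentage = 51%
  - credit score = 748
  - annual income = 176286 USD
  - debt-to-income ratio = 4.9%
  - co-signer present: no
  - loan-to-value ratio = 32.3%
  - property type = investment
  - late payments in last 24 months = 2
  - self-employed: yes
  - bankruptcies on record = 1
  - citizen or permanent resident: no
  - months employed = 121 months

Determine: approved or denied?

Atomic conditions:
  annual income > 151625 USD: 176286 > 151625 is true
  down-payment percentage ≥ 38.3%: 51 ≥ 38.3 is true
  down-payment percentage > 34.6%: 51 > 34.6 is true
  late payments in last 24 months < 6: 2 < 6 is true
  bankruptcies on record ≥ 0: 1 ≥ 0 is true
  months employed ≥ 66 months: 121 ≥ 66 is true
  NOT self-employed: yes → false
  cash reserves > 11 months: 3 > 11 is false
  debt-to-income ratio ≥ 34.4%: 4.9 ≥ 34.4 is false
  citizen or permanent resident: no → false
  co-signer present: no → false
  cash reserves between 4 months and 24 months: 3 in [4, 24] is false
  property type = investment: investment == investment is true
  loan-to-value ratio < 71%: 32.3 < 71 is true
Combine:
[1.1.1] true → true = true
[1.1] NOT true = false
[1.2.2] true OR true = true
[1.2] true AND true = true
[1] false → true (antecedent false ⇒ implication holds) = true
[2.1.1] true → false = false
[2.1.2] false OR false OR false = false
[2.1] false → false (antecedent false ⇒ implication holds) = true
[2] NOT true = false
[3.1.1.1] false → false (antecedent false ⇒ implication holds) = true
[3.1.1.2] true → true = true
[3.1.1] true AND true = true
[3.1] NOT true = false
[3] NOT false = true
[root] true AND false AND true = false
Overall: false → denied

Denied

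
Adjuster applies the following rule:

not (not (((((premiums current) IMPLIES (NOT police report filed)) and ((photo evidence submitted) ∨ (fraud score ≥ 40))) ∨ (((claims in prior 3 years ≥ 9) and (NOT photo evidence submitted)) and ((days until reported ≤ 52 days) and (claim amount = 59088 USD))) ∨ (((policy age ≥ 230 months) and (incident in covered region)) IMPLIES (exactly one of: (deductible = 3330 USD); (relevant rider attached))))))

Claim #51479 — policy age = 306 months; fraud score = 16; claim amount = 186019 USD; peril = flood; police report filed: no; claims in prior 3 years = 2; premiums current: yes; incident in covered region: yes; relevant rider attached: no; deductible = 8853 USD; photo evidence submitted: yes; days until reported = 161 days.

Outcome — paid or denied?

Atomic conditions:
  premiums current: yes → true
  NOT police report filed: no → true
  photo evidence submitted: yes → true
  fraud score ≥ 40: 16 ≥ 40 is false
  claims in prior 3 years ≥ 9: 2 ≥ 9 is false
  NOT photo evidence submitted: yes → false
  days until reported ≤ 52 days: 161 ≤ 52 is false
  claim amount = 59088 USD: 186019 == 59088 is false
  policy age ≥ 230 months: 306 ≥ 230 is true
  incident in covered region: yes → true
  deductible = 3330 USD: 8853 == 3330 is false
  relevant rider attached: no → false
Combine:
[1.1.1.1] true → true = true
[1.1.1.2] true OR false = true
[1.1.1] true AND true = true
[1.1.2.1] false AND false = false
[1.1.2.2] false AND false = false
[1.1.2] false AND false = false
[1.1.3.1] true AND true = true
[1.1.3.2] exactly-one(false, false) = false
[1.1.3] true → false = false
[1.1] true OR false OR false = true
[1] NOT true = false
[root] NOT false = true
Overall: true → paid

Paid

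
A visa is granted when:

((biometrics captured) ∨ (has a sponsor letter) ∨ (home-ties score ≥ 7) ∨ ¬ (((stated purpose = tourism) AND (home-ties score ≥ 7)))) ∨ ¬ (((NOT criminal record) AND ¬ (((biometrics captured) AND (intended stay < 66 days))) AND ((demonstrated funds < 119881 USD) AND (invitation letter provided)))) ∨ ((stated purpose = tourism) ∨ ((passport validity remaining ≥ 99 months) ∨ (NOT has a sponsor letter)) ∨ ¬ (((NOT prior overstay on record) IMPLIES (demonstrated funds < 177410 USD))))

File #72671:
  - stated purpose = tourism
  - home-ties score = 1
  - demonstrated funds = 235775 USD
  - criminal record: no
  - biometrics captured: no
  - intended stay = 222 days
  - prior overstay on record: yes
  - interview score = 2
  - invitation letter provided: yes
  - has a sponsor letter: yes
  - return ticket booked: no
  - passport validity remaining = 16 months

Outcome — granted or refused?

Atomic conditions:
  biometrics captured: no → false
  has a sponsor letter: yes → true
  home-ties score ≥ 7: 1 ≥ 7 is false
  stated purpose = tourism: tourism == tourism is true
  NOT criminal record: no → true
  intended stay < 66 days: 222 < 66 is false
  demonstrated funds < 119881 USD: 235775 < 119881 is false
  invitation letter provided: yes → true
  passport validity remaining ≥ 99 months: 16 ≥ 99 is false
  NOT has a sponsor letter: yes → false
  NOT prior overstay on record: yes → false
  demonstrated funds < 177410 USD: 235775 < 177410 is false
Combine:
[1.4.1] true AND false = false
[1.4] NOT false = true
[1] false OR true OR false OR true = true
[2.1.2.1] false AND false = false
[2.1.2] NOT false = true
[2.1.3] false AND true = false
[2.1] true AND true AND false = false
[2] NOT false = true
[3.2] false OR false = false
[3.3.1] false → false (antecedent false ⇒ implication holds) = true
[3.3] NOT true = false
[3] true OR false OR false = true
[root] true OR true OR true = true
Overall: true → granted

Granted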